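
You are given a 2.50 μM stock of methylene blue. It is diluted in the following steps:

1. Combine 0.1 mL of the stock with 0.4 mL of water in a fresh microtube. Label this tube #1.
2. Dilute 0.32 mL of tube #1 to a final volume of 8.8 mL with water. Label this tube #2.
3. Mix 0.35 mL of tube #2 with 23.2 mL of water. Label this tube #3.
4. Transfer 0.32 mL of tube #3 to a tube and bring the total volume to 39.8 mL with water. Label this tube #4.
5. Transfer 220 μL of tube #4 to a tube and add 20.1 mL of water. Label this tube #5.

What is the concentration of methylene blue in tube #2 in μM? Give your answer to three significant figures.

Step 1: 0.1 mL + 0.4 mL = 0.5 mL total → factor 0.5/0.1 = 5
Step 2: 0.32 mL brought to 8.8 mL → factor 8.8/0.32 = 27.5
Dilution factor through tube #2 = 5 × 27.5 = 137.5
[tube #2] = 2.50 μM / 137.5 = 0.0182 μM

0.0182 μM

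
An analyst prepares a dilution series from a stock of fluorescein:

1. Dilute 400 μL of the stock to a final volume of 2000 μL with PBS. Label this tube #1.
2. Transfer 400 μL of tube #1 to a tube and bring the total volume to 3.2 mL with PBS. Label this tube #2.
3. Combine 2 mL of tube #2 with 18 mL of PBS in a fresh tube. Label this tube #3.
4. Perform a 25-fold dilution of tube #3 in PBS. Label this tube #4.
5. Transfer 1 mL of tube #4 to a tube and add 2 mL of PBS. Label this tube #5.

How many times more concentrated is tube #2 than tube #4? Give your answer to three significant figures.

Step 1: 400 μL brought to 2000 μL → factor 2000/400 = 5
Step 2: 400 μL brought to 3.2 mL → factor 3200/400 = 8
Step 3: 2 mL + 18 mL = 20 mL total → factor 20/2 = 10
Step 4: 25-fold → factor 25
Dilution factor to tube #2 = 40; to tube #4 = 10000
[tube #2]/[tube #4] = (factor to tube #4)/(factor to tube #2) = 10000/40 = 250

250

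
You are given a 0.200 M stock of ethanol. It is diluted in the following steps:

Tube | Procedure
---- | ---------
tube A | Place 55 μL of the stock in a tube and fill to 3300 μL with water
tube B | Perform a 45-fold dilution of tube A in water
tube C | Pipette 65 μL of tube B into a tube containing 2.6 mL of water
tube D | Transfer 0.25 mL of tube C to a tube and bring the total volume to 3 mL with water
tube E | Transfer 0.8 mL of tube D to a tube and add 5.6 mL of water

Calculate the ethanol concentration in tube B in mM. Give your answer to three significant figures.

Step 1: 55 μL brought to 3300 μL → factor 3300/55 = 60
Step 2: 45-fold → factor 45
Dilution factor through tube B = 60 × 45 = 2700
[tube B] = 0.200 M / 2700 = 7.407 × 10^-5 M = 0.0741 mM

0.0741 mM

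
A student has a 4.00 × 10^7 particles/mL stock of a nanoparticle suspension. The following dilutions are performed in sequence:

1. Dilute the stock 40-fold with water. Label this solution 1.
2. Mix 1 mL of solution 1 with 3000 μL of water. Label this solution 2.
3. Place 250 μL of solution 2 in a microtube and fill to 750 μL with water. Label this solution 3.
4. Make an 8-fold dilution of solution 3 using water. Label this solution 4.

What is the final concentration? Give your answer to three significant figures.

Step 1: 40-fold → factor 40
Step 2: 1 mL + 3000 μL = 4 mL total → factor 4/1 = 4
Step 3: 250 μL brought to 750 μL → factor 750/250 = 3
Step 4: 8-fold → factor 8
Overall dilution factor = 40 × 4 × 3 × 8 = 3840
Final = 4.00 × 10^7 particles/mL / 3840 = 1.04 × 10^4 particles/mL

1.04 × 10^4 particles/mL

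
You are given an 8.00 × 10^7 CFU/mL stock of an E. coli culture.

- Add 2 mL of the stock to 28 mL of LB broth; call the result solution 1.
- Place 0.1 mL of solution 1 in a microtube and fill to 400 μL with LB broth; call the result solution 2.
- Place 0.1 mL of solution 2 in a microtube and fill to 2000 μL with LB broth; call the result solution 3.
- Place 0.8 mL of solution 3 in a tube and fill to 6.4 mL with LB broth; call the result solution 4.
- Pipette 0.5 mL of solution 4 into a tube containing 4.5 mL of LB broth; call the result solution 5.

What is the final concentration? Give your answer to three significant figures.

Step 1: 2 mL + 28 mL = 30 mL total → factor 30/2 = 15
Step 2: 0.1 mL brought to 400 μL → factor 0.4/0.1 = 4
Step 3: 0.1 mL brought to 2000 μL → factor 2/0.1 = 20
Step 4: 0.8 mL brought to 6.4 mL → factor 6.4/0.8 = 8
Step 5: 0.5 mL + 4.5 mL = 5 mL total → factor 5/0.5 = 10
Overall dilution factor = 15 × 4 × 20 × 8 × 10 = 96000
Final = 8.00 × 10^7 CFU/mL / 96000 = 833 CFU/mL

833 CFU/mL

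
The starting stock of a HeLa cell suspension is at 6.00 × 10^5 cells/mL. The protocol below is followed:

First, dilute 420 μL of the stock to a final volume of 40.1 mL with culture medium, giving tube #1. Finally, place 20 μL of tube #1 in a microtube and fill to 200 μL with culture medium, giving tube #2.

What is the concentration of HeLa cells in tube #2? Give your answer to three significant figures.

Step 1: 420 μL brought to 40.1 mL → factor 40100/420 = 95.476
Step 2: 20 μL brought to 200 μL → factor 200/20 = 10
Overall dilution factor = 95.476 × 10 = 954.76
Final = 6.00 × 10^5 cells/mL / 954.76 = 628 cells/mL

628 cells/mL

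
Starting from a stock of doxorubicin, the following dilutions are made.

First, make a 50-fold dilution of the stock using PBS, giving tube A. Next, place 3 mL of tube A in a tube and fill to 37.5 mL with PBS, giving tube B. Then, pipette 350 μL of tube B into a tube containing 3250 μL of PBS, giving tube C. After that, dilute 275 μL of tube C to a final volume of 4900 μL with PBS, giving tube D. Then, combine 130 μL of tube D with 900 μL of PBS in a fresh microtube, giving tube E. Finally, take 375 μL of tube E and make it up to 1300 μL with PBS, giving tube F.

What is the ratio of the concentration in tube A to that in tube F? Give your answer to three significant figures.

6.29 × 10^4

Step 1: 50-fold → factor 50
Step 2: 3 mL brought to 37.5 mL → factor 37.5/3 = 12.5
Step 3: 350 μL + 3250 μL = 3600 μL total → factor 3600/350 = 10.286
Step 4: 275 μL brought to 4900 μL → factor 4900/275 = 17.818
Step 5: 130 μL + 900 μL = 1030 μL total → factor 1030/130 = 7.9231
Step 6: 375 μL brought to 1300 μL → factor 1300/375 = 3.4667
Dilution factor to tube A = 50; to tube F = 3.1462 × 10^6
[tube A]/[tube F] = (factor to tube F)/(factor to tube A) = 3.1462 × 10^6/50 = 6.29 × 10^4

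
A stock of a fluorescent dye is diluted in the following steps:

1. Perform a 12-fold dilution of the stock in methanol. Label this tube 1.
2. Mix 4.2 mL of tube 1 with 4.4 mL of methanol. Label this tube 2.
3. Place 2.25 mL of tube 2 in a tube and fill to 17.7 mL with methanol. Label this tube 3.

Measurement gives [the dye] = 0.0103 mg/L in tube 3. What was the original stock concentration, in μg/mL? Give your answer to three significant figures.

1.99 μg/mL

Step 1: 12-fold → factor 12
Step 2: 4.2 mL + 4.4 mL = 8.6 mL total → factor 8.6/4.2 = 2.0476
Step 3: 2.25 mL brought to 17.7 mL → factor 17.7/2.25 = 7.8667
Overall dilution factor = 12 × 2.0476 × 7.8667 = 193.3
Stock = 0.0103 mg/L × 193.3 = 1.991 mg/L = 1.99 μg/mL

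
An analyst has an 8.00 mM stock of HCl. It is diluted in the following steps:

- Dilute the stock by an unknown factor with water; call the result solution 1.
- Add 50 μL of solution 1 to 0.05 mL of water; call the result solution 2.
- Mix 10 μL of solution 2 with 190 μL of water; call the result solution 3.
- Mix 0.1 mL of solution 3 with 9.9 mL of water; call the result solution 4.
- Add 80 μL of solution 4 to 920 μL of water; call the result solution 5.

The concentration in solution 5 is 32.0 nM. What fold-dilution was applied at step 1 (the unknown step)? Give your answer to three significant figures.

5.00-fold

Step 1: unknown factor x
Step 2: 50 μL + 0.05 mL = 100 μL total → factor 100/50 = 2
Step 3: 10 μL + 190 μL = 200 μL total → factor 200/10 = 20
Step 4: 0.1 mL + 9.9 mL = 10 mL total → factor 10/0.1 = 100
Step 5: 80 μL + 920 μL = 1000 μL total → factor 1000/80 = 12.5
Product of known-step factors = 50000
Overall factor = 8.00 mM / (32.0 nM) = 2.5 × 10^5
x = 2.5 × 10^5 / 50000 = 5.00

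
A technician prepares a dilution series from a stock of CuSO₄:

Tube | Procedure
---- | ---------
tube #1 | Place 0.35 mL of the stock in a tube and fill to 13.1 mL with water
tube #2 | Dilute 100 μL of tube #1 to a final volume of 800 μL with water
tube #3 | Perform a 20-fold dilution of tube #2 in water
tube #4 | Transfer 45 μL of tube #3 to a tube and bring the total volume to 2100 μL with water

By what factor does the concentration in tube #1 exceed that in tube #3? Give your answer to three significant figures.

160

Step 1: 0.35 mL brought to 13.1 mL → factor 13.1/0.35 = 37.429
Step 2: 100 μL brought to 800 μL → factor 800/100 = 8
Step 3: 20-fold → factor 20
Dilution factor to tube #1 = 37.429; to tube #3 = 5988.6
[tube #1]/[tube #3] = (factor to tube #3)/(factor to tube #1) = 5988.6/37.429 = 160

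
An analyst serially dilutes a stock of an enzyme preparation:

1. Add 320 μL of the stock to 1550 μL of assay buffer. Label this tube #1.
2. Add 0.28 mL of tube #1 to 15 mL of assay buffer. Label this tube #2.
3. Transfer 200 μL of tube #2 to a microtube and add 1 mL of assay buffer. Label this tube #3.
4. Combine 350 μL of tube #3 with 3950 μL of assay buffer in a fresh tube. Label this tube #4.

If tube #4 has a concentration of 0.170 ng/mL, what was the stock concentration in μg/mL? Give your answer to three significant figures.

Step 1: 320 μL + 1550 μL = 1870 μL total → factor 1870/320 = 5.8438
Step 2: 0.28 mL + 15 mL = 15.28 mL total → factor 15.28/0.28 = 54.571
Step 3: 200 μL + 1 mL = 1200 μL total → factor 1200/200 = 6
Step 4: 350 μL + 3950 μL = 4300 μL total → factor 4300/350 = 12.286
Overall dilution factor = 5.8438 × 54.571 × 6 × 12.286 = 23508
Stock = 0.170 ng/mL × 23508 = 3996 ng/mL = 4.00 μg/mL

4.00 μg/mL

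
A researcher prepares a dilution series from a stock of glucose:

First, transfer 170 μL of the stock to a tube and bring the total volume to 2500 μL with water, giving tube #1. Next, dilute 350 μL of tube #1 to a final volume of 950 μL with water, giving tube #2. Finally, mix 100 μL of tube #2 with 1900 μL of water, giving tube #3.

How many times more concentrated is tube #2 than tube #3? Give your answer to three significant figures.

Step 1: 170 μL brought to 2500 μL → factor 2500/170 = 14.706
Step 2: 350 μL brought to 950 μL → factor 950/350 = 2.7143
Step 3: 100 μL + 1900 μL = 2000 μL total → factor 2000/100 = 20
Dilution factor to tube #2 = 39.916; to tube #3 = 798.32
[tube #2]/[tube #3] = (factor to tube #3)/(factor to tube #2) = 798.32/39.916 = 20.0

20.0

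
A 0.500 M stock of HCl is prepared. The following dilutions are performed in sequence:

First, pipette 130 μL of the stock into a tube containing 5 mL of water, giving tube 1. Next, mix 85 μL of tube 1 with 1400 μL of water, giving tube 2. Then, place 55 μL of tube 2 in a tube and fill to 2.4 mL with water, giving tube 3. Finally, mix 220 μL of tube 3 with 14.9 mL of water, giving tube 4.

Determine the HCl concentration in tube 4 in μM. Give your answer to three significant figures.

Step 1: 130 μL + 5 mL = 5130 μL total → factor 5130/130 = 39.462
Step 2: 85 μL + 1400 μL = 1485 μL total → factor 1485/85 = 17.471
Step 3: 55 μL brought to 2.4 mL → factor 2400/55 = 43.636
Step 4: 220 μL + 14.9 mL = 15120 μL total → factor 15120/220 = 68.727
Overall dilution factor = 39.462 × 17.471 × 43.636 × 68.727 = 2.0676 × 10^6
Final = 0.500 M / 2.0676 × 10^6 = 2.418 × 10^-7 M = 0.242 μM

0.242 μM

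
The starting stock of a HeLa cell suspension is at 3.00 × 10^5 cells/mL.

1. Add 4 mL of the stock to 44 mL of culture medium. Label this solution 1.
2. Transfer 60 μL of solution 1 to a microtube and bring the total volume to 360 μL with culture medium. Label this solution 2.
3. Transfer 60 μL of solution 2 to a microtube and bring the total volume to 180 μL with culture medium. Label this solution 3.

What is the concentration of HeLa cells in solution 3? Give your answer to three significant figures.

1.39 × 10^3 cells/mL

Step 1: 4 mL + 44 mL = 48 mL total → factor 48/4 = 12
Step 2: 60 μL brought to 360 μL → factor 360/60 = 6
Step 3: 60 μL brought to 180 μL → factor 180/60 = 3
Overall dilution factor = 12 × 6 × 3 = 216
Final = 3.00 × 10^5 cells/mL / 216 = 1.39 × 10^3 cells/mL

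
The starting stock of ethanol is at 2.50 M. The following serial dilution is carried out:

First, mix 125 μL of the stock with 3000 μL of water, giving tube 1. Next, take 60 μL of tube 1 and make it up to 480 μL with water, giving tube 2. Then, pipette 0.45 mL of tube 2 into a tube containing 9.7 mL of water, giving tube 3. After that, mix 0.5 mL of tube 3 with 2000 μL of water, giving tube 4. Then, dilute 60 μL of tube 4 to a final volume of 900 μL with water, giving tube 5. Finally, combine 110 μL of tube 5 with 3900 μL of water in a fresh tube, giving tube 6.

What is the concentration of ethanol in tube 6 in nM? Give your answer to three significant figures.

203 nM

Step 1: 125 μL + 3000 μL = 3125 μL total → factor 3125/125 = 25
Step 2: 60 μL brought to 480 μL → factor 480/60 = 8
Step 3: 0.45 mL + 9.7 mL = 10.15 mL total → factor 10.15/0.45 = 22.556
Step 4: 0.5 mL + 2000 μL = 2.5 mL total → factor 2.5/0.5 = 5
Step 5: 60 μL brought to 900 μL → factor 900/60 = 15
Step 6: 110 μL + 3900 μL = 4010 μL total → factor 4010/110 = 36.455
Overall dilution factor = 25 × 8 × 22.556 × 5 × 15 × 36.455 = 1.2334 × 10^7
Final = 2.50 M / 1.2334 × 10^7 = 2.027 × 10^-7 M = 203 nM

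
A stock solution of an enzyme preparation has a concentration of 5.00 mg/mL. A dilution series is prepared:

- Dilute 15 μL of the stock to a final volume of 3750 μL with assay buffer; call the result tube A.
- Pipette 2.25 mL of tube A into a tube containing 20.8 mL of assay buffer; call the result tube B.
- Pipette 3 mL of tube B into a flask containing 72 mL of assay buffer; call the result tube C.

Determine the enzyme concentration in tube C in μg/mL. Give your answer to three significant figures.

0.0781 μg/mL

Step 1: 15 μL brought to 3750 μL → factor 3750/15 = 250
Step 2: 2.25 mL + 20.8 mL = 23.05 mL total → factor 23.05/2.25 = 10.244
Step 3: 3 mL + 72 mL = 75 mL total → factor 75/3 = 25
Overall dilution factor = 250 × 10.244 × 25 = 64028
Final = 5.00 mg/mL / 64028 = 7.809 × 10^-5 mg/mL = 0.0781 μg/mL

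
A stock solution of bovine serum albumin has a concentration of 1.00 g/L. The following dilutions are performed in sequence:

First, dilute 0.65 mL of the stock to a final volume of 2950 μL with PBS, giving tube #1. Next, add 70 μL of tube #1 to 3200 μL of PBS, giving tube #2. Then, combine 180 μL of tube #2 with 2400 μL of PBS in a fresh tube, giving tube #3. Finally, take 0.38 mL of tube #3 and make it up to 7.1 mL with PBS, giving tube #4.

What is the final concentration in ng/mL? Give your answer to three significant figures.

17.6 ng/mL

Step 1: 0.65 mL brought to 2950 μL → factor 2.95/0.65 = 4.5385
Step 2: 70 μL + 3200 μL = 3270 μL total → factor 3270/70 = 46.714
Step 3: 180 μL + 2400 μL = 2580 μL total → factor 2580/180 = 14.333
Step 4: 0.38 mL brought to 7.1 mL → factor 7.1/0.38 = 18.684
Overall dilution factor = 4.5385 × 46.714 × 14.333 × 18.684 = 56778
Final = 1.00 g/L / 56778 = 1.761 × 10^-5 g/L = 17.6 ng/mL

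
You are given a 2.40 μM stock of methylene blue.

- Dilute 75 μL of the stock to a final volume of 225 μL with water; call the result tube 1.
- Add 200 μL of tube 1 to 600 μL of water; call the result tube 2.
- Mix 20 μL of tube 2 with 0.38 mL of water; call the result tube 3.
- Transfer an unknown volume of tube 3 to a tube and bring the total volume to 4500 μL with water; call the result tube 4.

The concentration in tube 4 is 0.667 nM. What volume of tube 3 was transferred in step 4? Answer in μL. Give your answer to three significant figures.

Step 1: 75 μL brought to 225 μL → factor 225/75 = 3
Step 2: 200 μL + 600 μL = 800 μL total → factor 800/200 = 4
Step 3: 20 μL + 0.38 mL = 400 μL total → factor 400/20 = 20
Step 4: v brought to 4500 μL → factor = 4500 μL/v
Product of known-step factors = 240
Overall factor = 2.40 μM / (0.667 nM) = 3598.2
Step-4 factor = 3598.2 / 240 = 14.993
v = 4500 μL / 14.993 = 300 μL

300 μL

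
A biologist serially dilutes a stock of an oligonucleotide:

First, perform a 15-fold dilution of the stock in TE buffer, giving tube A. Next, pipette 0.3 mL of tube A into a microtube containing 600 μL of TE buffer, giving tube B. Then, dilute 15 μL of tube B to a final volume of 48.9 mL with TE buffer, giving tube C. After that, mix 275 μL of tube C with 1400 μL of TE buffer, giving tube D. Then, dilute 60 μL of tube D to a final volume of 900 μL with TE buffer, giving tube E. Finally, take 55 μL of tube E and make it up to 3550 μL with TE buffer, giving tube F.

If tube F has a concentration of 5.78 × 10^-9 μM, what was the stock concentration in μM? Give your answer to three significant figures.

5.00 μM

Step 1: 15-fold → factor 15
Step 2: 0.3 mL + 600 μL = 0.9 mL total → factor 0.9/0.3 = 3
Step 3: 15 μL brought to 48.9 mL → factor 48900/15 = 3260
Step 4: 275 μL + 1400 μL = 1675 μL total → factor 1675/275 = 6.0909
Step 5: 60 μL brought to 900 μL → factor 900/60 = 15
Step 6: 55 μL brought to 3550 μL → factor 3550/55 = 64.545
Overall dilution factor = 15 × 3 × 3260 × 6.0909 × 15 × 64.545 = 8.6511 × 10^8
Stock = 5.78 × 10^-9 μM × 8.6511 × 10^8 = 5.00 μM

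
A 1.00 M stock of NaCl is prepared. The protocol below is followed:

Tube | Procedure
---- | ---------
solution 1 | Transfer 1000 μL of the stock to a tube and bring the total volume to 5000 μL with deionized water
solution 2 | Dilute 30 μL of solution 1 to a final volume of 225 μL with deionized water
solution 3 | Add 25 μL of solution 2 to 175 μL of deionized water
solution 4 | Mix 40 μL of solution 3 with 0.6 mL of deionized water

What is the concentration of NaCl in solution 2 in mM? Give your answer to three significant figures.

26.7 mM

Step 1: 1000 μL brought to 5000 μL → factor 5000/1000 = 5
Step 2: 30 μL brought to 225 μL → factor 225/30 = 7.5
Dilution factor through solution 2 = 5 × 7.5 = 37.5
[solution 2] = 1.00 M / 37.5 = 0.02667 M = 26.7 mM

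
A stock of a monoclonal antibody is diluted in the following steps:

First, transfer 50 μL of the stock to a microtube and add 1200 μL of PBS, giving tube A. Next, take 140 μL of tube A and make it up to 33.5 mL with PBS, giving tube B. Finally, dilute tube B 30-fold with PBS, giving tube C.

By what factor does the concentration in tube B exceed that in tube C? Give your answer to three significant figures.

Step 1: 50 μL + 1200 μL = 1250 μL total → factor 1250/50 = 25
Step 2: 140 μL brought to 33.5 mL → factor 33500/140 = 239.29
Step 3: 30-fold → factor 30
Dilution factor to tube B = 5982.1; to tube C = 1.7946 × 10^5
[tube B]/[tube C] = (factor to tube C)/(factor to tube B) = 1.7946 × 10^5/5982.1 = 30.0

30.0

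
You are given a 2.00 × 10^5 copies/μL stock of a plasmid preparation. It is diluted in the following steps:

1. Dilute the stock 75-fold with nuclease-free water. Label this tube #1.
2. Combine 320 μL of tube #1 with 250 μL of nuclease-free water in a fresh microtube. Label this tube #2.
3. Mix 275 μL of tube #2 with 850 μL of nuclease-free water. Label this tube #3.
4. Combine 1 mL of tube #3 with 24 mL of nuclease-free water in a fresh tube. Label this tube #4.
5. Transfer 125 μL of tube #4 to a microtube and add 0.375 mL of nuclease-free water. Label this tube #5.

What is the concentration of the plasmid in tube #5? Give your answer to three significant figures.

3.66 copies/μL

Step 1: 75-fold → factor 75
Step 2: 320 μL + 250 μL = 570 μL total → factor 570/320 = 1.7812
Step 3: 275 μL + 850 μL = 1125 μL total → factor 1125/275 = 4.0909
Step 4: 1 mL + 24 mL = 25 mL total → factor 25/1 = 25
Step 5: 125 μL + 0.375 mL = 500 μL total → factor 500/125 = 4
Overall dilution factor = 75 × 1.7812 × 4.0909 × 25 × 4 = 54652
Final = 2.00 × 10^5 copies/μL / 54652 = 3.66 copies/μL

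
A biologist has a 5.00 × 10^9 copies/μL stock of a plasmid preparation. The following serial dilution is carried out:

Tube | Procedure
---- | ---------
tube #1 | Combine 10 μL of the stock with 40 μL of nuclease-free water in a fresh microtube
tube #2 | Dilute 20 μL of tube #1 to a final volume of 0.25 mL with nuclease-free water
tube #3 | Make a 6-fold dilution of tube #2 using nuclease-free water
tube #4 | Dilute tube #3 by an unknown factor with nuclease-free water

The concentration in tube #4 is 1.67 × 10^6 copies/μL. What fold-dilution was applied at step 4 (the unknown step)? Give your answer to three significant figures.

7.98-fold

Step 1: 10 μL + 40 μL = 50 μL total → factor 50/10 = 5
Step 2: 20 μL brought to 0.25 mL → factor 250/20 = 12.5
Step 3: 6-fold → factor 6
Step 4: unknown factor x
Product of known-step factors = 375
Overall factor = 5.00 × 10^9 copies/μL / (1.67 × 10^6 copies/μL) = 2994
x = 2994 / 375 = 7.98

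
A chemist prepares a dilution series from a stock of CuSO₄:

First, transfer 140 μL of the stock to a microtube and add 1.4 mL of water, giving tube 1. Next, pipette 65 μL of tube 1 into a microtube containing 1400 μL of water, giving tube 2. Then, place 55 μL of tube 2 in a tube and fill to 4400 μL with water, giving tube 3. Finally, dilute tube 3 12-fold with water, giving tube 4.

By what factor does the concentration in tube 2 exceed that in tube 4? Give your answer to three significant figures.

Step 1: 140 μL + 1.4 mL = 1540 μL total → factor 1540/140 = 11
Step 2: 65 μL + 1400 μL = 1465 μL total → factor 1465/65 = 22.538
Step 3: 55 μL brought to 4400 μL → factor 4400/55 = 80
Step 4: 12-fold → factor 12
Dilution factor to tube 2 = 247.92; to tube 4 = 2.3801 × 10^5
[tube 2]/[tube 4] = (factor to tube 4)/(factor to tube 2) = 2.3801 × 10^5/247.92 = 960

960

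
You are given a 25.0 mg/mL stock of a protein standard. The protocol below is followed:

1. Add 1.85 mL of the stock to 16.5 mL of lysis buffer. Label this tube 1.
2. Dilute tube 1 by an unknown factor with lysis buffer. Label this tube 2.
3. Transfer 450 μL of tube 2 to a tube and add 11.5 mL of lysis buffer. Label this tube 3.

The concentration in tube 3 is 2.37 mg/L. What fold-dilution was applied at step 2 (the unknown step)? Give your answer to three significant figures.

40.0-fold

Step 1: 1.85 mL + 16.5 mL = 18.35 mL total → factor 18.35/1.85 = 9.9189
Step 2: unknown factor x
Step 3: 450 μL + 11.5 mL = 11950 μL total → factor 11950/450 = 26.556
Product of known-step factors = 263.4
Overall factor = 25.0 mg/mL / (2.37 mg/L) = 10549
x = 10549 / 263.4 = 40.0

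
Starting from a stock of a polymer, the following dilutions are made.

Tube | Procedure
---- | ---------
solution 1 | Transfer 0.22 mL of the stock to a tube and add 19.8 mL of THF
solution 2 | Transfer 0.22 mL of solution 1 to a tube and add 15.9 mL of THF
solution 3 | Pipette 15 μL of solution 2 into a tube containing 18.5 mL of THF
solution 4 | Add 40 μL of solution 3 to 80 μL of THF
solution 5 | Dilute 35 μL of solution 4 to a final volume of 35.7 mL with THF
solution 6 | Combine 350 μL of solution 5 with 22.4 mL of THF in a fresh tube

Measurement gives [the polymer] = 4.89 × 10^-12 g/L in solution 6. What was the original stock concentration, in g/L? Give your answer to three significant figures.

8.00 g/L

Step 1: 0.22 mL + 19.8 mL = 20.02 mL total → factor 20.02/0.22 = 91
Step 2: 0.22 mL + 15.9 mL = 16.12 mL total → factor 16.12/0.22 = 73.273
Step 3: 15 μL + 18.5 mL = 18515 μL total → factor 18515/15 = 1234.3
Step 4: 40 μL + 80 μL = 120 μL total → factor 120/40 = 3
Step 5: 35 μL brought to 35.7 mL → factor 35700/35 = 1020
Step 6: 350 μL + 22.4 mL = 22750 μL total → factor 22750/350 = 65
Overall dilution factor = 91 × 73.273 × 1234.3 × 3 × 1020 × 65 = 1.637 × 10^12
Stock = 4.89 × 10^-12 g/L × 1.637 × 10^12 = 8.00 g/L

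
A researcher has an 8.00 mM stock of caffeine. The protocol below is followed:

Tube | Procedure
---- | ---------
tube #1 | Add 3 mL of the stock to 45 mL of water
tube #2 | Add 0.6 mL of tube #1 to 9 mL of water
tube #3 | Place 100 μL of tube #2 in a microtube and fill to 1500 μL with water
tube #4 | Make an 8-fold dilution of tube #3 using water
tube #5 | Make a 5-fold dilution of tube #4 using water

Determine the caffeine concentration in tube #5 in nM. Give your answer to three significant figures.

52.1 nM

Step 1: 3 mL + 45 mL = 48 mL total → factor 48/3 = 16
Step 2: 0.6 mL + 9 mL = 9.6 mL total → factor 9.6/0.6 = 16
Step 3: 100 μL brought to 1500 μL → factor 1500/100 = 15
Step 4: 8-fold → factor 8
Step 5: 5-fold → factor 5
Overall dilution factor = 16 × 16 × 15 × 8 × 5 = 1.536 × 10^5
Final = 8.00 mM / 1.536 × 10^5 = 5.208 × 10^-5 mM = 52.1 nM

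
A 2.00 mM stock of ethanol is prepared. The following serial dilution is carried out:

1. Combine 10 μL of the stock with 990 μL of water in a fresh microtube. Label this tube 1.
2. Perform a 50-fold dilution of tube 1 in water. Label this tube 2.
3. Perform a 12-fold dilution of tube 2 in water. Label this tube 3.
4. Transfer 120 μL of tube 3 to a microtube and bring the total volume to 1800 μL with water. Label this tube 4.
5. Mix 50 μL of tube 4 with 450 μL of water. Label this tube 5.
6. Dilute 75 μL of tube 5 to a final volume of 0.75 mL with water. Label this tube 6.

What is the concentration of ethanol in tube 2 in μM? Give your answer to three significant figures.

0.400 μM

Step 1: 10 μL + 990 μL = 1000 μL total → factor 1000/10 = 100
Step 2: 50-fold → factor 50
Dilution factor through tube 2 = 100 × 50 = 5000
[tube 2] = 2.00 mM / 5000 = 0.0004000 mM = 0.400 μM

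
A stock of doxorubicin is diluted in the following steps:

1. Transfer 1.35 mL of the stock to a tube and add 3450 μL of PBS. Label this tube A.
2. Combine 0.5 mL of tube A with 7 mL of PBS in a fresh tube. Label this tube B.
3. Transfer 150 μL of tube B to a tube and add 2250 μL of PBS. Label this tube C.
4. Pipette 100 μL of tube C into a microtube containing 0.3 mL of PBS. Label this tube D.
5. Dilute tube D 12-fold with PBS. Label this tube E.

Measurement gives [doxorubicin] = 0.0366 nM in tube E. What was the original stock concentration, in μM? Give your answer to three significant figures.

1.50 μM

Step 1: 1.35 mL + 3450 μL = 4.8 mL total → factor 4.8/1.35 = 3.5556
Step 2: 0.5 mL + 7 mL = 7.5 mL total → factor 7.5/0.5 = 15
Step 3: 150 μL + 2250 μL = 2400 μL total → factor 2400/150 = 16
Step 4: 100 μL + 0.3 mL = 400 μL total → factor 400/100 = 4
Step 5: 12-fold → factor 12
Overall dilution factor = 3.5556 × 15 × 16 × 4 × 12 = 40960
Stock = 0.0366 nM × 40960 = 1499 nM = 1.50 μM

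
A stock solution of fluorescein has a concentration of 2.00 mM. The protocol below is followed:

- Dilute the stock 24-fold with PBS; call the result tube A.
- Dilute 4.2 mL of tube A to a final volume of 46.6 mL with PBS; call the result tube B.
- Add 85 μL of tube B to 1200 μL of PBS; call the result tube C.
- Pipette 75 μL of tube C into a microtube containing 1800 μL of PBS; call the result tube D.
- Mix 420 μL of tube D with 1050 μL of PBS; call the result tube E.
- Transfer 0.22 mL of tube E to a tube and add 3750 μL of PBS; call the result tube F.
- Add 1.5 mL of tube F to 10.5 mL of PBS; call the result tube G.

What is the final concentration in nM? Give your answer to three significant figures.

Step 1: 24-fold → factor 24
Step 2: 4.2 mL brought to 46.6 mL → factor 46.6/4.2 = 11.095
Step 3: 85 μL + 1200 μL = 1285 μL total → factor 1285/85 = 15.118
Step 4: 75 μL + 1800 μL = 1875 μL total → factor 1875/75 = 25
Step 5: 420 μL + 1050 μL = 1470 μL total → factor 1470/420 = 3.5
Step 6: 0.22 mL + 3750 μL = 3.97 mL total → factor 3.97/0.22 = 18.045
Step 7: 1.5 mL + 10.5 mL = 12 mL total → factor 12/1.5 = 8
Overall dilution factor = 24 × 11.095 × 15.118 × 25 × 3.5 × 18.045 × 8 = 5.0851 × 10^7
Final = 2.00 mM / 5.0851 × 10^7 = 3.933 × 10^-8 mM = 0.0393 nM

0.0393 nM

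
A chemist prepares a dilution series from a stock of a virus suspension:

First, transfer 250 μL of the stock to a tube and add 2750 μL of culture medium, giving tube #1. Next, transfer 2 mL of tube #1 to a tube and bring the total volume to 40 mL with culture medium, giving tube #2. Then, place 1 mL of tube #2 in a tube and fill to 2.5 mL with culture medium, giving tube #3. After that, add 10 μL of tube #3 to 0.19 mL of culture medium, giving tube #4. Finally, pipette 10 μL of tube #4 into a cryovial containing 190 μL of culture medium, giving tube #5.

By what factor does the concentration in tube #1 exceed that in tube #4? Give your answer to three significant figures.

1.00 × 10^3

Step 1: 250 μL + 2750 μL = 3000 μL total → factor 3000/250 = 12
Step 2: 2 mL brought to 40 mL → factor 40/2 = 20
Step 3: 1 mL brought to 2.5 mL → factor 2.5/1 = 2.5
Step 4: 10 μL + 0.19 mL = 200 μL total → factor 200/10 = 20
Dilution factor to tube #1 = 12; to tube #4 = 12000
[tube #1]/[tube #4] = (factor to tube #4)/(factor to tube #1) = 12000/12 = 1.00 × 10^3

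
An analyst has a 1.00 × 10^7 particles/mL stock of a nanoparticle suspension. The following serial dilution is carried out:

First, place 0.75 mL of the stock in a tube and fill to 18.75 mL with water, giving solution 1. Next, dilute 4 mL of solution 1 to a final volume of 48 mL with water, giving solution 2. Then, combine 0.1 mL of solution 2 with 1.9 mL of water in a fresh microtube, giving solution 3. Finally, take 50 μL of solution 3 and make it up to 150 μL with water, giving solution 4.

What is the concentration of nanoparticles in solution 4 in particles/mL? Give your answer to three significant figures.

556 particles/mL

Step 1: 0.75 mL brought to 18.75 mL → factor 18.75/0.75 = 25
Step 2: 4 mL brought to 48 mL → factor 48/4 = 12
Step 3: 0.1 mL + 1.9 mL = 2 mL total → factor 2/0.1 = 20
Step 4: 50 μL brought to 150 μL → factor 150/50 = 3
Overall dilution factor = 25 × 12 × 20 × 3 = 18000
Final = 1.00 × 10^7 particles/mL / 18000 = 556 particles/mL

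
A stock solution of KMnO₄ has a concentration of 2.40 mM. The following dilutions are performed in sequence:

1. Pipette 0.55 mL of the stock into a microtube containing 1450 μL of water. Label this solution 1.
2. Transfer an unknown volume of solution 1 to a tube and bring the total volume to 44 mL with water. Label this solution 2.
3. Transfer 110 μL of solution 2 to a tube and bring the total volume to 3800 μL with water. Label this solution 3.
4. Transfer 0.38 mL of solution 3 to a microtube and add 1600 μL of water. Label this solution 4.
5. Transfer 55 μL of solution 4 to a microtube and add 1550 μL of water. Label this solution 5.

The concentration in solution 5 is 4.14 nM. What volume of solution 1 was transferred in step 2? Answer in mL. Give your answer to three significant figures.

Step 1: 0.55 mL + 1450 μL = 2 mL total → factor 2/0.55 = 3.6364
Step 2: v brought to 44 mL → factor = 44 mL/v
Step 3: 110 μL brought to 3800 μL → factor 3800/110 = 34.545
Step 4: 0.38 mL + 1600 μL = 1.98 mL total → factor 1.98/0.38 = 5.2105
Step 5: 55 μL + 1550 μL = 1605 μL total → factor 1605/55 = 29.182
Product of known-step factors = 19101
Overall factor = 2.40 mM / (4.14 nM) = 5.7971 × 10^5
Step-2 factor = 5.7971 × 10^5 / 19101 = 30.35
v = 44 mL / 30.35 = 1.45 mL

1.45 mL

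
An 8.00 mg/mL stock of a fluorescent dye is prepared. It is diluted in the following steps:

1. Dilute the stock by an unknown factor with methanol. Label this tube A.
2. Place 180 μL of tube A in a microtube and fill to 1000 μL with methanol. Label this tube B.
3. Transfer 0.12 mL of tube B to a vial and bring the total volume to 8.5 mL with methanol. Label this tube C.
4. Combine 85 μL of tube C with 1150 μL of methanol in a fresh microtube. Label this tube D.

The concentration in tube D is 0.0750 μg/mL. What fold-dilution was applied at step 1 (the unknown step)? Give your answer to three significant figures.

18.7-fold

Step 1: unknown factor x
Step 2: 180 μL brought to 1000 μL → factor 1000/180 = 5.5556
Step 3: 0.12 mL brought to 8.5 mL → factor 8.5/0.12 = 70.833
Step 4: 85 μL + 1150 μL = 1235 μL total → factor 1235/85 = 14.529
Product of known-step factors = 5717.6
Overall factor = 8.00 mg/mL / (0.0750 μg/mL) = 1.0667 × 10^5
x = 1.0667 × 10^5 / 5717.6 = 18.7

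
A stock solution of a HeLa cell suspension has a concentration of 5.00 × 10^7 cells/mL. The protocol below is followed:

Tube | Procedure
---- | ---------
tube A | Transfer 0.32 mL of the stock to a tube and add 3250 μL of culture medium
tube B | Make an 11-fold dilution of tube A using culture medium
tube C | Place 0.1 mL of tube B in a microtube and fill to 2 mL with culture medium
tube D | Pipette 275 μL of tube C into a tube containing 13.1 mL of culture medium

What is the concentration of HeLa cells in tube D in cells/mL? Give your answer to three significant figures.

419 cells/mL

Step 1: 0.32 mL + 3250 μL = 3.57 mL total → factor 3.57/0.32 = 11.156
Step 2: 11-fold → factor 11
Step 3: 0.1 mL brought to 2 mL → factor 2/0.1 = 20
Step 4: 275 μL + 13.1 mL = 13375 μL total → factor 13375/275 = 48.636
Overall dilution factor = 11.156 × 11 × 20 × 48.636 = 1.1937 × 10^5
Final = 5.00 × 10^7 cells/mL / 1.1937 × 10^5 = 419 cells/mL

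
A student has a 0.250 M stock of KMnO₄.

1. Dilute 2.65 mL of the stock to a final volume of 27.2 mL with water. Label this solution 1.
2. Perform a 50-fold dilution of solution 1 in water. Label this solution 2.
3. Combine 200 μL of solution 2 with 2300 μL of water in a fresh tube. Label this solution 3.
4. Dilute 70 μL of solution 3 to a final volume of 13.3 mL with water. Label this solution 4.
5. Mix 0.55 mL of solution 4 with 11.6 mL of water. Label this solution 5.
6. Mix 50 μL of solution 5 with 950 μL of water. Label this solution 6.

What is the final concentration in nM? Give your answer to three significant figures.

0.464 nM

Step 1: 2.65 mL brought to 27.2 mL → factor 27.2/2.65 = 10.264
Step 2: 50-fold → factor 50
Step 3: 200 μL + 2300 μL = 2500 μL total → factor 2500/200 = 12.5
Step 4: 70 μL brought to 13.3 mL → factor 13300/70 = 190
Step 5: 0.55 mL + 11.6 mL = 12.15 mL total → factor 12.15/0.55 = 22.091
Step 6: 50 μL + 950 μL = 1000 μL total → factor 1000/50 = 20
Overall dilution factor = 10.264 × 50 × 12.5 × 190 × 22.091 × 20 = 5.3852 × 10^8
Final = 0.250 M / 5.3852 × 10^8 = 4.642 × 10^-10 M = 0.464 nM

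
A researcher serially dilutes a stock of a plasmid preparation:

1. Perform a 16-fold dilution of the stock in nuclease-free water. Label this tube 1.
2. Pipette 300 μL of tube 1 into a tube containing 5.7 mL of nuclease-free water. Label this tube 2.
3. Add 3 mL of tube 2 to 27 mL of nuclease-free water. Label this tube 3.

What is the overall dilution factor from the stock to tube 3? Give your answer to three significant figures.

Step 1: 16-fold → factor 16
Step 2: 300 μL + 5.7 mL = 6000 μL total → factor 6000/300 = 20
Step 3: 3 mL + 27 mL = 30 mL total → factor 30/3 = 10
Overall dilution factor = 16 × 20 × 10 = 3200

3.20 × 10^3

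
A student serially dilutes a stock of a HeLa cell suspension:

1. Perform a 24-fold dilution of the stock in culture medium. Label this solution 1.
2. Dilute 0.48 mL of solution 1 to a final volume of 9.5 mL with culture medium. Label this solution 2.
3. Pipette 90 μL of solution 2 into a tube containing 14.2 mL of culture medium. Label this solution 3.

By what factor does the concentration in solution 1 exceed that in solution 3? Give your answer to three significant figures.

3.14 × 10^3

Step 1: 24-fold → factor 24
Step 2: 0.48 mL brought to 9.5 mL → factor 9.5/0.48 = 19.792
Step 3: 90 μL + 14.2 mL = 14290 μL total → factor 14290/90 = 158.78
Dilution factor to solution 1 = 24; to solution 3 = 75419
[solution 1]/[solution 3] = (factor to solution 3)/(factor to solution 1) = 75419/24 = 3.14 × 10^3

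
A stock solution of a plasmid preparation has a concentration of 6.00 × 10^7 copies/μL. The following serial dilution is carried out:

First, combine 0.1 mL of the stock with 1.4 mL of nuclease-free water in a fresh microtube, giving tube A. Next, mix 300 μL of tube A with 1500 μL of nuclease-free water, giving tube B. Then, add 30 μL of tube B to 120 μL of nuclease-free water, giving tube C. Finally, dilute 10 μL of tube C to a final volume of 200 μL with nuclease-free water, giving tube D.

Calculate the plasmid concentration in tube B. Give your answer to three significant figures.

Step 1: 0.1 mL + 1.4 mL = 1.5 mL total → factor 1.5/0.1 = 15
Step 2: 300 μL + 1500 μL = 1800 μL total → factor 1800/300 = 6
Dilution factor through tube B = 15 × 6 = 90
[tube B] = 6.00 × 10^7 copies/μL / 90 = 6.67 × 10^5 copies/μL

6.67 × 10^5 copies/μL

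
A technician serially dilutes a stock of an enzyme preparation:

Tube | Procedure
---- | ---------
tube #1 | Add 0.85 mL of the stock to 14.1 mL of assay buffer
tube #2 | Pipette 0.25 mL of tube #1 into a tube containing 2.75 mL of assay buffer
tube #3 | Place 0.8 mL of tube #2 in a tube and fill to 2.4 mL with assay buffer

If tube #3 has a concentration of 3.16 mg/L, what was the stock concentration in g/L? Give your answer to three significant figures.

Step 1: 0.85 mL + 14.1 mL = 14.95 mL total → factor 14.95/0.85 = 17.588
Step 2: 0.25 mL + 2.75 mL = 3 mL total → factor 3/0.25 = 12
Step 3: 0.8 mL brought to 2.4 mL → factor 2.4/0.8 = 3
Overall dilution factor = 17.588 × 12 × 3 = 633.18
Stock = 3.16 mg/L × 633.18 = 2001 mg/L = 2.00 g/L

2.00 g/L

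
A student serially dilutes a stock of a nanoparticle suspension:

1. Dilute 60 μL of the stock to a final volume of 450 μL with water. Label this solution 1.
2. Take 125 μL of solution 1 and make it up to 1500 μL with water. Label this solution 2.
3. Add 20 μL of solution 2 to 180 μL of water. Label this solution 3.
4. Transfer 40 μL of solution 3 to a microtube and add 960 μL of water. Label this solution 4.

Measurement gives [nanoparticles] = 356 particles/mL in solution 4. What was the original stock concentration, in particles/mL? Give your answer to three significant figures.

Step 1: 60 μL brought to 450 μL → factor 450/60 = 7.5
Step 2: 125 μL brought to 1500 μL → factor 1500/125 = 12
Step 3: 20 μL + 180 μL = 200 μL total → factor 200/20 = 10
Step 4: 40 μL + 960 μL = 1000 μL total → factor 1000/40 = 25
Overall dilution factor = 7.5 × 12 × 10 × 25 = 22500
Stock = 356 particles/mL × 22500 = 8.01 × 10^6 particles/mL

8.01 × 10^6 particles/mL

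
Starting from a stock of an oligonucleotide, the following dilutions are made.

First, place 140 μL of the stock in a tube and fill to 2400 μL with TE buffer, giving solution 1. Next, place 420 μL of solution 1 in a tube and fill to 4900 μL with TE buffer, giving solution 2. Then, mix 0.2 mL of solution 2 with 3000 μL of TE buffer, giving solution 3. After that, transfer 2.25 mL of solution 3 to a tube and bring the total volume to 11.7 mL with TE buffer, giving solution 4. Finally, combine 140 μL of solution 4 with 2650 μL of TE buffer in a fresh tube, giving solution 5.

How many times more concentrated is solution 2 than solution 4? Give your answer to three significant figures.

83.2

Step 1: 140 μL brought to 2400 μL → factor 2400/140 = 17.143
Step 2: 420 μL brought to 4900 μL → factor 4900/420 = 11.667
Step 3: 0.2 mL + 3000 μL = 3.2 mL total → factor 3.2/0.2 = 16
Step 4: 2.25 mL brought to 11.7 mL → factor 11.7/2.25 = 5.2
Dilution factor to solution 2 = 200; to solution 4 = 16640
[solution 2]/[solution 4] = (factor to solution 4)/(factor to solution 2) = 16640/200 = 83.2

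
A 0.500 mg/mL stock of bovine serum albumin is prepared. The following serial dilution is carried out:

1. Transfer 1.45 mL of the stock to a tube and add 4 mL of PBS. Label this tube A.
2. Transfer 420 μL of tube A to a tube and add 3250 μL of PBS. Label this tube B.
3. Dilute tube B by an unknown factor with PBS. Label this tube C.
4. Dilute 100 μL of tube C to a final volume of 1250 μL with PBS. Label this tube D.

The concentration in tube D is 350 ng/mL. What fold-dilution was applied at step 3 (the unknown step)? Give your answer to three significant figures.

3.48-fold

Step 1: 1.45 mL + 4 mL = 5.45 mL total → factor 5.45/1.45 = 3.7586
Step 2: 420 μL + 3250 μL = 3670 μL total → factor 3670/420 = 8.7381
Step 3: unknown factor x
Step 4: 100 μL brought to 1250 μL → factor 1250/100 = 12.5
Product of known-step factors = 410.54
Overall factor = 0.500 mg/mL / (350 ng/mL) = 1428.6
x = 1428.6 / 410.54 = 3.48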